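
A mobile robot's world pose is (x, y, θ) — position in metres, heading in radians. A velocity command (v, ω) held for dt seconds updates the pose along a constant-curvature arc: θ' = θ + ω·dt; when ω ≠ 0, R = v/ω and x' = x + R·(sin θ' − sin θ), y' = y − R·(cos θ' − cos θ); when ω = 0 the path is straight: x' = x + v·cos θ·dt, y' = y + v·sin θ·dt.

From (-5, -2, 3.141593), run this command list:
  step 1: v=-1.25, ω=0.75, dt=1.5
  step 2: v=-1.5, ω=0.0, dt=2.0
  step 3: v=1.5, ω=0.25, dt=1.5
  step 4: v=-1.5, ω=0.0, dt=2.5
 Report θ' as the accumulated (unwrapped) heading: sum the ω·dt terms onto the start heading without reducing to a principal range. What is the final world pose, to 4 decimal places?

step 1: θ'=4.2666 (R=-1.6667) → pose (-3.4962, -1.0520, 4.2666)
step 2: θ'=4.2666 (straight) → pose (-2.2027, 1.6548, 4.2666)
step 3: θ'=4.6416 (R=6.0000) → pose (-2.7741, -0.5078, 4.6416)
step 4: θ'=4.6416 (straight) → pose (-2.5088, 3.2328, 4.6416)

(-2.5088, 3.2328, 4.6416)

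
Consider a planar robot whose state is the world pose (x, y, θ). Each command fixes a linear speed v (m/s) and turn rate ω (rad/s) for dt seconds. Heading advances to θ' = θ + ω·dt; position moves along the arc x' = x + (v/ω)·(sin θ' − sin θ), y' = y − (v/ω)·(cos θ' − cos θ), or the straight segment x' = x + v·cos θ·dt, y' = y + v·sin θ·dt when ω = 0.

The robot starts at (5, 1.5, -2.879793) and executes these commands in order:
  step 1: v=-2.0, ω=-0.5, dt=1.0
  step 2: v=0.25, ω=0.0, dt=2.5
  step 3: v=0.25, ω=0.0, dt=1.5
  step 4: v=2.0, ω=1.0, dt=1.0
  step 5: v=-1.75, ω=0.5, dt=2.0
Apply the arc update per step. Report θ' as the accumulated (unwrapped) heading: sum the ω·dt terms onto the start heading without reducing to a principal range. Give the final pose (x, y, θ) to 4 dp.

(5.1755, 4.4600, -1.3798)

step 1: θ'=-3.3798 (R=4.0000) → pose (6.9791, 1.5234, -3.3798)
step 2: θ'=-3.3798 (straight) → pose (6.3717, 1.6708, -3.3798)
step 3: θ'=-3.3798 (straight) → pose (6.0073, 1.7593, -3.3798)
step 4: θ'=-2.3798 (R=2.0000) → pose (4.1550, 1.2630, -2.3798)
step 5: θ'=-1.3798 (R=-3.5000) → pose (5.1755, 4.4600, -1.3798)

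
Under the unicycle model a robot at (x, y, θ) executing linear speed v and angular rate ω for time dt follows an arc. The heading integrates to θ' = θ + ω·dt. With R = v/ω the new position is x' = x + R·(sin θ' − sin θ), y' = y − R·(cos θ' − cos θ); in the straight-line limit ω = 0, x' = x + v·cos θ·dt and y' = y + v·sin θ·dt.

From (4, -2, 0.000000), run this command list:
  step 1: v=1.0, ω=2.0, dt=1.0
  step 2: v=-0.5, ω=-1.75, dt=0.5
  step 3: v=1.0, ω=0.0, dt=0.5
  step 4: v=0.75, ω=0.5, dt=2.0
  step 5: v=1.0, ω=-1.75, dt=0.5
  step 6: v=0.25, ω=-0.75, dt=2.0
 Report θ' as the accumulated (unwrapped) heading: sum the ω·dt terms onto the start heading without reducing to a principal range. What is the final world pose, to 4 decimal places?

(4.9327, 1.0521, -0.2500)

step 1: θ'=2.0000 (R=0.5000) → pose (4.4546, -1.2919, 2.0000)
step 2: θ'=1.1250 (R=0.2857) → pose (4.4526, -1.5340, 1.1250)
step 3: θ'=1.1250 (straight) → pose (4.6682, -1.0829, 1.1250)
step 4: θ'=2.1250 (R=1.5000) → pose (4.5903, 0.3533, 2.1250)
step 5: θ'=1.2500 (R=-0.5714) → pose (4.5339, 0.8342, 1.2500)
step 6: θ'=-0.2500 (R=-0.3333) → pose (4.9327, 1.0521, -0.2500)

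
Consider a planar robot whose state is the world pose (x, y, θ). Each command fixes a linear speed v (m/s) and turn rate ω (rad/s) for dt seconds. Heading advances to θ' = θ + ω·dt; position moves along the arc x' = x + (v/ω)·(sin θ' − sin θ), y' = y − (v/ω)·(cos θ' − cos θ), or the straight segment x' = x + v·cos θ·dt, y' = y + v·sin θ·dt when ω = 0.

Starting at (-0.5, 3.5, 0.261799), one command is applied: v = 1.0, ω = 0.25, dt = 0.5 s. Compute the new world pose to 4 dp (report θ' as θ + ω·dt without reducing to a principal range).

θ' = 0.2618 + 0.25·0.5 = 0.3868
R = v/ω = 1.0/0.25 = 4.0000
x' = -0.5 + 4.0000·(sin 0.3868 − sin 0.2618) = -0.0264
y' = 3.5 − 4.0000·(cos 0.3868 − cos 0.2618) = 3.6592

(-0.0264, 3.6592, 0.3868)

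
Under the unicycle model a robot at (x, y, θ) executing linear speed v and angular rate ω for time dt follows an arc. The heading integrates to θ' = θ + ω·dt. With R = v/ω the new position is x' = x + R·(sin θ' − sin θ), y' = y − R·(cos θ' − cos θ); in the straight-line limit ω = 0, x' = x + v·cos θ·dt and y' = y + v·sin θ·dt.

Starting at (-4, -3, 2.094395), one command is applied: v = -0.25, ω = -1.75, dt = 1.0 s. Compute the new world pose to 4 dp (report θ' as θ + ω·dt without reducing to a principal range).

θ' = 2.0944 + -1.75·1.0 = 0.3444
R = v/ω = -0.25/-1.75 = 0.1429
x' = -4 + 0.1429·(sin 0.3444 − sin 2.0944) = -4.0755
y' = -3 − 0.1429·(cos 0.3444 − cos 2.0944) = -3.2059

(-4.0755, -3.2059, 0.3444)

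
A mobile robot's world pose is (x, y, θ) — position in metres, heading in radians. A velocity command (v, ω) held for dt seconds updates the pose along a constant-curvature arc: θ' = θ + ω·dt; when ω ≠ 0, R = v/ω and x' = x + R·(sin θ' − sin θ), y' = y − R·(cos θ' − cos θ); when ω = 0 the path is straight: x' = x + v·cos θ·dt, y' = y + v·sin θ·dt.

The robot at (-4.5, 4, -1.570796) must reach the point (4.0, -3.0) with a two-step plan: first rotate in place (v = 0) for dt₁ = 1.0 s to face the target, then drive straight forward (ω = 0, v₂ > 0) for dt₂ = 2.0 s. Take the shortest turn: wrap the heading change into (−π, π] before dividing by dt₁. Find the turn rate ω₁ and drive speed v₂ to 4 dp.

ω₁ = 0.8819, v₂ = 5.5057

heading to target = atan2(-3−4, 4−-4.5) = -0.6889
Δθ = wrap(-0.6889 − -1.5708) = 0.8819; ω₁ = Δθ/dt₁ = 0.8819
distance = √((4−-4.5)² + (-3−4)²) = 11.0114; v₂ = distance/dt₂ = 5.5057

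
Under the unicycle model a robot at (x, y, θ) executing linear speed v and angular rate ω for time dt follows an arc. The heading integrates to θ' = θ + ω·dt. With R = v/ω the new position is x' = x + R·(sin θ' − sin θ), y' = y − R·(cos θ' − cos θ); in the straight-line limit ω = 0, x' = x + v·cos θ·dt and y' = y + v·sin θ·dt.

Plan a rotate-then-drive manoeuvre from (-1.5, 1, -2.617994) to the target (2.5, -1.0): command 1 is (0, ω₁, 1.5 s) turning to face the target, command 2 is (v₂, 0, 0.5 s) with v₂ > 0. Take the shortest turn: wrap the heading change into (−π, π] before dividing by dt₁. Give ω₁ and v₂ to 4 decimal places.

heading to target = atan2(-1−1, 2.5−-1.5) = -0.4636
Δθ = wrap(-0.4636 − -2.6180) = 2.1543; ω₁ = Δθ/dt₁ = 1.4362
distance = √((2.5−-1.5)² + (-1−1)²) = 4.4721; v₂ = distance/dt₂ = 8.9443

ω₁ = 1.4362, v₂ = 8.9443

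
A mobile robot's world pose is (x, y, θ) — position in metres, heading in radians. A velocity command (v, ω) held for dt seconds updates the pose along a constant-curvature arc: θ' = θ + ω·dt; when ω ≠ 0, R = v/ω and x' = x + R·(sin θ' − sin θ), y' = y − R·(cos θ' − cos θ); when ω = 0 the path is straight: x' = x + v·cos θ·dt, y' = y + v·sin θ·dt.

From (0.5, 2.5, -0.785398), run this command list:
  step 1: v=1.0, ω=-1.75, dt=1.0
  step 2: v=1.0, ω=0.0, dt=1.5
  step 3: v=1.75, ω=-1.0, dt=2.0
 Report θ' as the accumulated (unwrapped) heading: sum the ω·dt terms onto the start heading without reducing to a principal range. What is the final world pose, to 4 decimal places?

step 1: θ'=-2.5354 (R=-0.5714) → pose (0.4215, 1.6263, -2.5354)
step 2: θ'=-2.5354 (straight) → pose (-0.8112, 0.7717, -2.5354)
step 3: θ'=-4.5354 (R=-1.7500) → pose (-3.5309, 1.9018, -4.5354)

(-3.5309, 1.9018, -4.5354)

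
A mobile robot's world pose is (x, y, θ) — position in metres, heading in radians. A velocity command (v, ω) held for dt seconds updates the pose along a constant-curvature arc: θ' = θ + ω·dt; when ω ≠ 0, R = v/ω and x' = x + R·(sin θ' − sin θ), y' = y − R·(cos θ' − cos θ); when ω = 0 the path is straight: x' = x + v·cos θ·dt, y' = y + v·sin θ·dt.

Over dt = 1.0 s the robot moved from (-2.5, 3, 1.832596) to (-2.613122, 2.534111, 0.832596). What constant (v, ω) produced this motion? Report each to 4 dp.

v = -0.5000, ω = -1.0000

Δθ = 0.832596 − 1.832596 = -1.000000
ω = Δθ/dt = -1.000000/1.0 = -1.0000
R = −Δy/(cos θ' − cos θ) = 0.5000
v = R·ω = 0.5000·-1.0000 = -0.5000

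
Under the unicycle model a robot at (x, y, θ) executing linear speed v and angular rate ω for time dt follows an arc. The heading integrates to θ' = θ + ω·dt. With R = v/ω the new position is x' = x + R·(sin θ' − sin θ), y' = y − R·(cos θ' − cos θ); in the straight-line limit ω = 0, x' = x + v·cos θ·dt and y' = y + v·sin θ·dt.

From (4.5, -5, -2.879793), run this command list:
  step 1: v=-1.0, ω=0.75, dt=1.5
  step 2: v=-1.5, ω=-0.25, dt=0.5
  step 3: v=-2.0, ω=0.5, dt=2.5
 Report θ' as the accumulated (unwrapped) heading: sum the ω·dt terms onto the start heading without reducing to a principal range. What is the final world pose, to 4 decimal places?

step 1: θ'=-1.7548 (R=-1.3333) → pose (5.4657, -3.9560, -1.7548)
step 2: θ'=-1.8798 (R=6.0000) → pose (5.6486, -3.2292, -1.8798)
step 3: θ'=-0.6298 (R=-4.0000) → pose (4.1940, 1.2198, -0.6298)

(4.1940, 1.2198, -0.6298)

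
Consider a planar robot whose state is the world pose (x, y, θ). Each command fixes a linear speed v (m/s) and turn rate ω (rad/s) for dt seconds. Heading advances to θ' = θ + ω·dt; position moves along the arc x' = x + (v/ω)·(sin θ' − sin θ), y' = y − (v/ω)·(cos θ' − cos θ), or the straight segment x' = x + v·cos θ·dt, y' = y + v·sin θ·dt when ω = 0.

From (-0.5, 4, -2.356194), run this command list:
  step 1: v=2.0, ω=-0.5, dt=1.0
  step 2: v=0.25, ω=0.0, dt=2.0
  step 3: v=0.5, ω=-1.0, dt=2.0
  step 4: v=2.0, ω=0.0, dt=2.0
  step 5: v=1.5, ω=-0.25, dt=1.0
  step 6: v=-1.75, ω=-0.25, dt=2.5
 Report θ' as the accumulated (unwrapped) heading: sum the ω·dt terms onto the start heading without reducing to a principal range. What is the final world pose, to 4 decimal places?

(-5.1406, 5.5275, -5.7312)

step 1: θ'=-2.8562 (R=-4.0000) → pose (-2.2023, 2.9902, -2.8562)
step 2: θ'=-2.8562 (straight) → pose (-2.6820, 2.8495, -2.8562)
step 3: θ'=-4.8562 (R=-0.5000) → pose (-3.3177, 3.4009, -4.8562)
step 4: θ'=-4.8562 (straight) → pose (-2.7444, 7.3596, -4.8562)
step 5: θ'=-5.1062 (R=-6.0000) → pose (-2.3471, 8.8020, -5.1062)
step 6: θ'=-5.7312 (R=7.0000) → pose (-5.1406, 5.5275, -5.7312)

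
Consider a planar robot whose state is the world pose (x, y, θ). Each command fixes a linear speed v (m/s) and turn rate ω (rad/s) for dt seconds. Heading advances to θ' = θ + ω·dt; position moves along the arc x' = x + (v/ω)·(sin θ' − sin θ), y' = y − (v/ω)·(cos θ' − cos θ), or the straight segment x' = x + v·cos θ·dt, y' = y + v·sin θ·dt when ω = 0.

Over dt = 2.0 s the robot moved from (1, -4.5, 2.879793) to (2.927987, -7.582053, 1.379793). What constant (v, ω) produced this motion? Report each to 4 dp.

Δθ = 1.379793 − 2.879793 = -1.500000
ω = Δθ/dt = -1.500000/2.0 = -0.7500
R = −Δy/(cos θ' − cos θ) = 2.6667
v = R·ω = 2.6667·-0.7500 = -2.0000

v = -2.0000, ω = -0.7500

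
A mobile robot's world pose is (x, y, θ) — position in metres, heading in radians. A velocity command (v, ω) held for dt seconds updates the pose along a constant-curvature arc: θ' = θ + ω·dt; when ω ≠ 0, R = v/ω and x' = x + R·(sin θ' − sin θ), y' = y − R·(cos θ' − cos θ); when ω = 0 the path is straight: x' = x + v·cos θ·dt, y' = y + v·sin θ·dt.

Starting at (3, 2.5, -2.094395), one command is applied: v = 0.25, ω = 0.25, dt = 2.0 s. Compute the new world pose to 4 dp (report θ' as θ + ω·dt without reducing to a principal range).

(2.8663, 2.0236, -1.5944)

θ' = -2.0944 + 0.25·2.0 = -1.5944
R = v/ω = 0.25/0.25 = 1.0000
x' = 3 + 1.0000·(sin -1.5944 − sin -2.0944) = 2.8663
y' = 2.5 − 1.0000·(cos -1.5944 − cos -2.0944) = 2.0236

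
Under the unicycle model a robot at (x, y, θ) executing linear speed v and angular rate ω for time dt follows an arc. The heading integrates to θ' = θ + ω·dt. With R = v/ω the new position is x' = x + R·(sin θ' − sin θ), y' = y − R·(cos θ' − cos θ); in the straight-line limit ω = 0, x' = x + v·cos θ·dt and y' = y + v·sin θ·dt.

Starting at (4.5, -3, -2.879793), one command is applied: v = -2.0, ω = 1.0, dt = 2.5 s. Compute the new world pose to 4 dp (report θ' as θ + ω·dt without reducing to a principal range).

(4.7238, 0.7893, -0.3798)

θ' = -2.8798 + 1.0·2.5 = -0.3798
R = v/ω = -2.0/1.0 = -2.0000
x' = 4.5 + -2.0000·(sin -0.3798 − sin -2.8798) = 4.7238
y' = -3 − -2.0000·(cos -0.3798 − cos -2.8798) = 0.7893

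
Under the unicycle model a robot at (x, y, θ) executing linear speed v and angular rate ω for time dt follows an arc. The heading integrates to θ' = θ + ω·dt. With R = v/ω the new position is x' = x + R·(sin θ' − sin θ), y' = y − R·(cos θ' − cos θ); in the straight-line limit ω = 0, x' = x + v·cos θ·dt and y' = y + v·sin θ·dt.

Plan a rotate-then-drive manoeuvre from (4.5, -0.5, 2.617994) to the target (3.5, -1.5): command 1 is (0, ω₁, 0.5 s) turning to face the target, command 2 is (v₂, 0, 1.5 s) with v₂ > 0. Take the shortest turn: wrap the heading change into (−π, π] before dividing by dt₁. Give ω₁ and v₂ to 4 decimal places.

ω₁ = 2.6180, v₂ = 0.9428

heading to target = atan2(-1.5−-0.5, 3.5−4.5) = -2.3562
Δθ = wrap(-2.3562 − 2.6180) = 1.3090; ω₁ = Δθ/dt₁ = 2.6180
distance = √((3.5−4.5)² + (-1.5−-0.5)²) = 1.4142; v₂ = distance/dt₂ = 0.9428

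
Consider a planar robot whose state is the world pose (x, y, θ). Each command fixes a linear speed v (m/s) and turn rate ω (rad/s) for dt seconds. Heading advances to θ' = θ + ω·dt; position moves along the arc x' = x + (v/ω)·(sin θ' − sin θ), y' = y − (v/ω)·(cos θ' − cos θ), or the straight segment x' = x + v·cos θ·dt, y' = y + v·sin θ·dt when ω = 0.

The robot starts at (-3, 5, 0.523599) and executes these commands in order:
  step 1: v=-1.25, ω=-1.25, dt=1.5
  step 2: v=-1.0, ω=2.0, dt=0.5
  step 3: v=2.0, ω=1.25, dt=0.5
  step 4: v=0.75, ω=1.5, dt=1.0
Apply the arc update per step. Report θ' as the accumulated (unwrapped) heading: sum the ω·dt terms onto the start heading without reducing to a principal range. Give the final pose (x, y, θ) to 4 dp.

step 1: θ'=-1.3514 (R=1.0000) → pose (-4.4760, 5.6484, -1.3514)
step 2: θ'=-0.3514 (R=-0.5000) → pose (-4.7919, 6.0090, -0.3514)
step 3: θ'=0.2736 (R=1.6000) → pose (-3.8089, 5.9708, 0.2736)
step 4: θ'=1.7736 (R=0.5000) → pose (-3.4542, 6.5529, 1.7736)

(-3.4542, 6.5529, 1.7736)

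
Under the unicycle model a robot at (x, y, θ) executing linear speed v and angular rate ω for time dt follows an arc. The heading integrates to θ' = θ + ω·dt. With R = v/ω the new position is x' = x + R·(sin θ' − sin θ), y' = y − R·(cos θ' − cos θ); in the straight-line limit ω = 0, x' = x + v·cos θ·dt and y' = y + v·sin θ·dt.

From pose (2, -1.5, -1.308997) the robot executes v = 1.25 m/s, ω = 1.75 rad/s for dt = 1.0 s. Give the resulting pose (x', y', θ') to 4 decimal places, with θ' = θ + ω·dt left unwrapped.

θ' = -1.3090 + 1.75·1.0 = 0.4410
R = v/ω = 1.25/1.75 = 0.7143
x' = 2 + 0.7143·(sin 0.4410 − sin -1.3090) = 2.9948
y' = -1.5 − 0.7143·(cos 0.4410 − cos -1.3090) = -1.9611

(2.9948, -1.9611, 0.4410)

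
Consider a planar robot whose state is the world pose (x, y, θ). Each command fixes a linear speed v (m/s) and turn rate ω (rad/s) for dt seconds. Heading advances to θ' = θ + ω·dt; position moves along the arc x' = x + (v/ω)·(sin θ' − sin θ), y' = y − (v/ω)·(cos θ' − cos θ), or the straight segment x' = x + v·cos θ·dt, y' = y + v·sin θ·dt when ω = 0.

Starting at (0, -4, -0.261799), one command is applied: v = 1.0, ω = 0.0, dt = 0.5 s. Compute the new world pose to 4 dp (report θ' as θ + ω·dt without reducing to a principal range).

(0.4830, -4.1294, -0.2618)

θ' = -0.2618 + 0.0·0.5 = -0.2618
ω = 0 → straight: x' = 0 + 1.0·cos(-0.2618)·0.5 = 0.4830
y' = -4 + 1.0·sin(-0.2618)·0.5 = -4.1294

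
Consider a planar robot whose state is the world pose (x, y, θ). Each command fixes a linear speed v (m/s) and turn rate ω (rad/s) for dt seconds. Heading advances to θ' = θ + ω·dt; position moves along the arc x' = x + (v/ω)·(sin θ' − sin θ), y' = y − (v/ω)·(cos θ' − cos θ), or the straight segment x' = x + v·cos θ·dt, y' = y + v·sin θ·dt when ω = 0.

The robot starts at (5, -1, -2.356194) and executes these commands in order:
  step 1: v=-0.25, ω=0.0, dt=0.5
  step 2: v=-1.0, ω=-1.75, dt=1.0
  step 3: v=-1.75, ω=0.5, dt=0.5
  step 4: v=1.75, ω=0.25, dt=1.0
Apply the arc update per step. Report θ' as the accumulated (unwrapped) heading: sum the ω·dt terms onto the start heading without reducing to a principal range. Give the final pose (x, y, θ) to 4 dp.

step 1: θ'=-2.3562 (straight) → pose (5.0884, -0.9116, -2.3562)
step 2: θ'=-4.1062 (R=0.5714) → pose (5.9621, -0.9901, -4.1062)
step 3: θ'=-3.8562 (R=-3.5000) → pose (6.5448, -1.6397, -3.8562)
step 4: θ'=-3.6062 (R=7.0000) → pose (5.0941, -0.6692, -3.6062)

(5.0941, -0.6692, -3.6062)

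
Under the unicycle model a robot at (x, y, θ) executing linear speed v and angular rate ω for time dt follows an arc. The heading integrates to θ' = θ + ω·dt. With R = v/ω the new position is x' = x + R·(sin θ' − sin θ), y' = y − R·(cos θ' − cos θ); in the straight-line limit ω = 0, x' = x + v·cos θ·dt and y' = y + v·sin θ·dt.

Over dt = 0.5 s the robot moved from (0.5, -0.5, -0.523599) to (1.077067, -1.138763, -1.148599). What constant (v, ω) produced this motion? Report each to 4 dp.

Δθ = -1.148599 − -0.523599 = -0.625000
ω = Δθ/dt = -0.625000/0.5 = -1.2500
R = −Δy/(cos θ' − cos θ) = -1.4000
v = R·ω = -1.4000·-1.2500 = 1.7500

v = 1.7500, ω = -1.2500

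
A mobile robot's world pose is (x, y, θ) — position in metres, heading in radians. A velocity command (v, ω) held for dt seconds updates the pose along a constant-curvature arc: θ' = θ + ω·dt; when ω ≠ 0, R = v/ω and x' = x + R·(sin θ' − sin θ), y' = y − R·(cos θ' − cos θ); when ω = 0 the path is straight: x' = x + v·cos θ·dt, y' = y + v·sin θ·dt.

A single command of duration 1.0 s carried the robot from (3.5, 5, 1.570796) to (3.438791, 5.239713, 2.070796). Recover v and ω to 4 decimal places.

v = 0.2500, ω = 0.5000

Δθ = 2.070796 − 1.570796 = 0.500000
ω = Δθ/dt = 0.500000/1.0 = 0.5000
R = −Δy/(cos θ' − cos θ) = 0.5000
v = R·ω = 0.5000·0.5000 = 0.2500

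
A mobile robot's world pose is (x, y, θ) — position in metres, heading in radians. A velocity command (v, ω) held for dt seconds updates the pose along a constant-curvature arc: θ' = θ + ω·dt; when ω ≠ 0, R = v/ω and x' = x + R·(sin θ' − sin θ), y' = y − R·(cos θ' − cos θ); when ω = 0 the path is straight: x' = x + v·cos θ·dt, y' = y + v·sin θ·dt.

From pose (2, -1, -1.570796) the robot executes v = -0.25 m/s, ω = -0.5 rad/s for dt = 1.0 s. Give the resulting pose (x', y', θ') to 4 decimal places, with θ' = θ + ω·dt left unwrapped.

θ' = -1.5708 + -0.5·1.0 = -2.0708
R = v/ω = -0.25/-0.5 = 0.5000
x' = 2 + 0.5000·(sin -2.0708 − sin -1.5708) = 2.0612
y' = -1 − 0.5000·(cos -2.0708 − cos -1.5708) = -0.7603

(2.0612, -0.7603, -2.0708)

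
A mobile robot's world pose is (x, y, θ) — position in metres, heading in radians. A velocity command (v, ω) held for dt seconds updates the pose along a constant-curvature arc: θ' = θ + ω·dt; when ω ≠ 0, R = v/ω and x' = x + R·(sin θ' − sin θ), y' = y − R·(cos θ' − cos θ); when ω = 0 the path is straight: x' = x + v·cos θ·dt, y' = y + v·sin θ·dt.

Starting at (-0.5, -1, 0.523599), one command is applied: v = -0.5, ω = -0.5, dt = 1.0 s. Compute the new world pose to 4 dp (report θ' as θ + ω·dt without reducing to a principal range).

θ' = 0.5236 + -0.5·1.0 = 0.0236
R = v/ω = -0.5/-0.5 = 1.0000
x' = -0.5 + 1.0000·(sin 0.0236 − sin 0.5236) = -0.9764
y' = -1 − 1.0000·(cos 0.0236 − cos 0.5236) = -1.1337

(-0.9764, -1.1337, 0.0236)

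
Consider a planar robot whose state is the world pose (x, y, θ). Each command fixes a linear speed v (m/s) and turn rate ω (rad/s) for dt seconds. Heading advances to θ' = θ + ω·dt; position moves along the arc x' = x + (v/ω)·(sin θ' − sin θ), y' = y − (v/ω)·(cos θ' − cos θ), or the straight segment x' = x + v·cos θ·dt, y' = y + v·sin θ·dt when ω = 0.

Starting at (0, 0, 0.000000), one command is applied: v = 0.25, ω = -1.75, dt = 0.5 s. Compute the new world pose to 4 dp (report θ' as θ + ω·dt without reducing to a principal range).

(0.1096, -0.0513, -0.8750)

θ' = 0.0000 + -1.75·0.5 = -0.8750
R = v/ω = 0.25/-1.75 = -0.1429
x' = 0 + -0.1429·(sin -0.8750 − sin 0.0000) = 0.1096
y' = 0 − -0.1429·(cos -0.8750 − cos 0.0000) = -0.0513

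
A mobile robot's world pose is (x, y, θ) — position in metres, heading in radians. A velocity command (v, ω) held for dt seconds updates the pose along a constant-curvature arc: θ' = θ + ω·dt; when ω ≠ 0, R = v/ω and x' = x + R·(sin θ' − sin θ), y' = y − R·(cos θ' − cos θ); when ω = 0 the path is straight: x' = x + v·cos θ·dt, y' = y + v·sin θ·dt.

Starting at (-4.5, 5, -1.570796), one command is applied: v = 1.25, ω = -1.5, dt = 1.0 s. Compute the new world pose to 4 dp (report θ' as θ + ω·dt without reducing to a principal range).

(-5.2744, 4.1688, -3.0708)

θ' = -1.5708 + -1.5·1.0 = -3.0708
R = v/ω = 1.25/-1.5 = -0.8333
x' = -4.5 + -0.8333·(sin -3.0708 − sin -1.5708) = -5.2744
y' = 5 − -0.8333·(cos -3.0708 − cos -1.5708) = 4.1688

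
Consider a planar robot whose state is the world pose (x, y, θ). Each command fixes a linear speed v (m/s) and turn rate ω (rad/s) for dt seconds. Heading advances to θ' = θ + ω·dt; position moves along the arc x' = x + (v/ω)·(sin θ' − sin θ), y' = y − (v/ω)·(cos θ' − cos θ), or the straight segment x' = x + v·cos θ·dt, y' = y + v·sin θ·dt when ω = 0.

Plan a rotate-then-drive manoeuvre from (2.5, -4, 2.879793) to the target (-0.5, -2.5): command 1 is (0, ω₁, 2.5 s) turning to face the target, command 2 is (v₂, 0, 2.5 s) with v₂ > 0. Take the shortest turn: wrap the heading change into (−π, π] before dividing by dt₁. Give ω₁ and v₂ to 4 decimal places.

ω₁ = -0.0807, v₂ = 1.3416

heading to target = atan2(-2.5−-4, -0.5−2.5) = 2.6779
Δθ = wrap(2.6779 − 2.8798) = -0.2018; ω₁ = Δθ/dt₁ = -0.0807
distance = √((-0.5−2.5)² + (-2.5−-4)²) = 3.3541; v₂ = distance/dt₂ = 1.3416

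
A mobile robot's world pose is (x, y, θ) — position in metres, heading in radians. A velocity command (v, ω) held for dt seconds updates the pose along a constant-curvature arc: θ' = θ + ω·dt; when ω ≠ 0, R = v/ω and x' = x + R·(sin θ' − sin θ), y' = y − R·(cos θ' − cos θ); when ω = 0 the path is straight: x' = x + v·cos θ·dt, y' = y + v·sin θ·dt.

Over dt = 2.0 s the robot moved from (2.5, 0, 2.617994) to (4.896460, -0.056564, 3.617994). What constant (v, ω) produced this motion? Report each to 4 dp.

v = -1.2500, ω = 0.5000

Δθ = 3.617994 − 2.617994 = 1.000000
ω = Δθ/dt = 1.000000/2.0 = 0.5000
R = Δx/(sin θ' − sin θ) = -2.5000
v = R·ω = -2.5000·0.5000 = -1.2500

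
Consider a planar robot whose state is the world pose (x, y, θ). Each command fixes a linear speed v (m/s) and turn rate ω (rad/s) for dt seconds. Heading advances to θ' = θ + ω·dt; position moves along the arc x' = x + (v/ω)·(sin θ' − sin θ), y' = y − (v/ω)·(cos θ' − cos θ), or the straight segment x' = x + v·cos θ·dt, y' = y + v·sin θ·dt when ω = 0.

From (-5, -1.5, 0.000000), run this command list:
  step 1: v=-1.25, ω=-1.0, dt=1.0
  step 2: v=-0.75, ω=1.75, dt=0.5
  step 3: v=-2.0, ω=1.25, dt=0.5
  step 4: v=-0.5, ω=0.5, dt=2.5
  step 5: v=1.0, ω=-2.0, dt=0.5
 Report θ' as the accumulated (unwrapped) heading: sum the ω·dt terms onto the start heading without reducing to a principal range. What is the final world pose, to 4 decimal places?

step 1: θ'=-1.0000 (R=1.2500) → pose (-6.0518, -0.9254, -1.0000)
step 2: θ'=-0.1250 (R=-0.4286) → pose (-6.3590, -0.7317, -0.1250)
step 3: θ'=0.5000 (R=-1.6000) → pose (-7.3256, -0.9151, 0.5000)
step 4: θ'=1.7500 (R=-1.0000) → pose (-7.8302, -1.9709, 1.7500)
step 5: θ'=0.7500 (R=-0.5000) → pose (-7.6790, -1.5160, 0.7500)

(-7.6790, -1.5160, 0.7500)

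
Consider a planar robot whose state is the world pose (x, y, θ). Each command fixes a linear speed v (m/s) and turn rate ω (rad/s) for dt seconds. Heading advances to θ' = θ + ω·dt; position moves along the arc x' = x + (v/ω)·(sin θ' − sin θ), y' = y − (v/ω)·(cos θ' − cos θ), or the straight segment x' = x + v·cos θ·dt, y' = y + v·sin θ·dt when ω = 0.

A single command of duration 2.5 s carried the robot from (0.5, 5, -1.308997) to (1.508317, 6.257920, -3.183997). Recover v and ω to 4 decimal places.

Δθ = -3.183997 − -1.308997 = -1.875000
ω = Δθ/dt = -1.875000/2.5 = -0.7500
R = −Δy/(cos θ' − cos θ) = 1.0000
v = R·ω = 1.0000·-0.7500 = -0.7500

v = -0.7500, ω = -0.7500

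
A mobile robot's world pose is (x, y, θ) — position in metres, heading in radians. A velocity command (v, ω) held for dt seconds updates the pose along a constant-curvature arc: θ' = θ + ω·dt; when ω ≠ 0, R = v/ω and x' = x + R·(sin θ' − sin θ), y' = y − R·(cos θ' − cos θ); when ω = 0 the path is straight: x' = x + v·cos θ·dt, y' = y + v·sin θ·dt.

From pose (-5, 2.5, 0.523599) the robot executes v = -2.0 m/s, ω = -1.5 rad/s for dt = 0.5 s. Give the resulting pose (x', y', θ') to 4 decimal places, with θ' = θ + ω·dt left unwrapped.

(-5.9660, 2.3554, -0.2264)

θ' = 0.5236 + -1.5·0.5 = -0.2264
R = v/ω = -2.0/-1.5 = 1.3333
x' = -5 + 1.3333·(sin -0.2264 − sin 0.5236) = -5.9660
y' = 2.5 − 1.3333·(cos -0.2264 − cos 0.5236) = 2.3554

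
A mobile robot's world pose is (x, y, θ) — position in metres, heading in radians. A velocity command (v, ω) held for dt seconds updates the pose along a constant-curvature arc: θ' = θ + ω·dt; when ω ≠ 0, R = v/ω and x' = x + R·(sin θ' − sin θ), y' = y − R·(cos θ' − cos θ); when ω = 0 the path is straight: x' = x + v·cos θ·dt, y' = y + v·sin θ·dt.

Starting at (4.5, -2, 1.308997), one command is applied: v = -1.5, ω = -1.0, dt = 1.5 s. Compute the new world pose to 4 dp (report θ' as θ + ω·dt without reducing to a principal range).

θ' = 1.3090 + -1.0·1.5 = -0.1910
R = v/ω = -1.5/-1.0 = 1.5000
x' = 4.5 + 1.5000·(sin -0.1910 − sin 1.3090) = 2.7663
y' = -2 − 1.5000·(cos -0.1910 − cos 1.3090) = -3.0845

(2.7663, -3.0845, -0.1910)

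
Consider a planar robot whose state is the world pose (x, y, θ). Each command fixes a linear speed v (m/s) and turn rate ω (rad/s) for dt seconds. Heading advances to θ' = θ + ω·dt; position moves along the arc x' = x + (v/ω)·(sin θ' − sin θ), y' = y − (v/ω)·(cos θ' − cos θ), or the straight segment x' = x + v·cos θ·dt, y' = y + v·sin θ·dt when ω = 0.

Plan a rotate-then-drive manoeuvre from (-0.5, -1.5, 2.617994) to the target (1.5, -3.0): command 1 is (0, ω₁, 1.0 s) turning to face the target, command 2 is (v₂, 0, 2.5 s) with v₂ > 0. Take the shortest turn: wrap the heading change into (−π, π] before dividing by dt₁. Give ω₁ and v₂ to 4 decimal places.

heading to target = atan2(-3−-1.5, 1.5−-0.5) = -0.6435
Δθ = wrap(-0.6435 − 2.6180) = 3.0217; ω₁ = Δθ/dt₁ = 3.0217
distance = √((1.5−-0.5)² + (-3−-1.5)²) = 2.5000; v₂ = distance/dt₂ = 1.0000

ω₁ = 3.0217, v₂ = 1.0000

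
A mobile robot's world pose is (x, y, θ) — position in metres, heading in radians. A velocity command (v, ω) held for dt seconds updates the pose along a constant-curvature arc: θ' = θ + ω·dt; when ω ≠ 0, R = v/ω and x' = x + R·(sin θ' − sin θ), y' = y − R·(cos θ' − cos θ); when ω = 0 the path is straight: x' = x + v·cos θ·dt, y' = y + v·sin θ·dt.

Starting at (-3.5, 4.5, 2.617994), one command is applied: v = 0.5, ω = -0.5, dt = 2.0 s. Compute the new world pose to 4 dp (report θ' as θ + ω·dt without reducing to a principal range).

(-3.9989, 5.3188, 1.6180)

θ' = 2.6180 + -0.5·2.0 = 1.6180
R = v/ω = 0.5/-0.5 = -1.0000
x' = -3.5 + -1.0000·(sin 1.6180 − sin 2.6180) = -3.9989
y' = 4.5 − -1.0000·(cos 1.6180 − cos 2.6180) = 5.3188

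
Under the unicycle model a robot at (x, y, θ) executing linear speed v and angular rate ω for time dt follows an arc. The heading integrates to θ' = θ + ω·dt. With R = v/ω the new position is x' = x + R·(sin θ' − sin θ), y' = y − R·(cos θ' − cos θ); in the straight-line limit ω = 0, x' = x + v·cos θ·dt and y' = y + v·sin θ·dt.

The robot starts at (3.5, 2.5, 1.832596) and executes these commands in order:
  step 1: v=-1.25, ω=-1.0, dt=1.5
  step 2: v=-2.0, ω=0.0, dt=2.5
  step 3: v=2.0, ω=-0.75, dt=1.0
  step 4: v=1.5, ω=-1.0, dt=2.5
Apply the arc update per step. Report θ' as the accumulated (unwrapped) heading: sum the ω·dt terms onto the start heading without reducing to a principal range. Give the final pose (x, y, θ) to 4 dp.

(-0.3482, -3.5540, -2.9174)

step 1: θ'=0.3326 (R=1.2500) → pose (2.7007, 0.9950, 0.3326)
step 2: θ'=0.3326 (straight) → pose (-2.0253, -0.6375, 0.3326)
step 3: θ'=-0.4174 (R=-2.6667) → pose (-0.0736, -0.7203, -0.4174)
step 4: θ'=-2.9174 (R=-1.5000) → pose (-0.3482, -3.5540, -2.9174)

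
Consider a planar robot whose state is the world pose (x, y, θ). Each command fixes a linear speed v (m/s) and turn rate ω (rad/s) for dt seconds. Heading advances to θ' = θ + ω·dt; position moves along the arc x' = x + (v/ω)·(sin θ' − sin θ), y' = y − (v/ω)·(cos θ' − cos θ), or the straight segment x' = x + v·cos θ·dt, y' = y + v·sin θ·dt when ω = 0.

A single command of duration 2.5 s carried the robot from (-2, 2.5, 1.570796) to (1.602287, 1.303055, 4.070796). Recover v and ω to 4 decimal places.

Δθ = 4.070796 − 1.570796 = 2.500000
ω = Δθ/dt = 2.500000/2.5 = 1.0000
R = Δx/(sin θ' − sin θ) = -2.0000
v = R·ω = -2.0000·1.0000 = -2.0000

v = -2.0000, ω = 1.0000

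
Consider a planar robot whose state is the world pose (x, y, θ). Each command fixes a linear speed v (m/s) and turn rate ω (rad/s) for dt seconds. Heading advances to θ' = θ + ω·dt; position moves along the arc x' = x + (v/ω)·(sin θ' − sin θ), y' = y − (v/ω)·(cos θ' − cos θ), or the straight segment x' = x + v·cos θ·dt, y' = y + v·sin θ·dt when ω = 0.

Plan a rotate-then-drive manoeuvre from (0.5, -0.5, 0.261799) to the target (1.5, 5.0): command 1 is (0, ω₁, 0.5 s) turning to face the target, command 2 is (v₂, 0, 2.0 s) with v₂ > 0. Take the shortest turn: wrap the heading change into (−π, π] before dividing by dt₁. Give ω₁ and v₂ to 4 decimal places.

heading to target = atan2(5−-0.5, 1.5−0.5) = 1.3909
Δθ = wrap(1.3909 − 0.2618) = 1.1291; ω₁ = Δθ/dt₁ = 2.2583
distance = √((1.5−0.5)² + (5−-0.5)²) = 5.5902; v₂ = distance/dt₂ = 2.7951

ω₁ = 2.2583, v₂ = 2.7951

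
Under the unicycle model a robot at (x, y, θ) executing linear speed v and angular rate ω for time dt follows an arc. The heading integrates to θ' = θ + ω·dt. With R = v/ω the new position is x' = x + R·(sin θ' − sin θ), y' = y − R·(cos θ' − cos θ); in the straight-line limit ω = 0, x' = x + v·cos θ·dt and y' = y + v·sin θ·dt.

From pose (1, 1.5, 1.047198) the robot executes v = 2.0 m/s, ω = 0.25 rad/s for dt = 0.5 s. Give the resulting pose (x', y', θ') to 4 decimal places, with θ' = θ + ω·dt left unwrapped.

θ' = 1.0472 + 0.25·0.5 = 1.1722
R = v/ω = 2.0/0.25 = 8.0000
x' = 1 + 8.0000·(sin 1.1722 − sin 1.0472) = 1.4446
y' = 1.5 − 8.0000·(cos 1.1722 − cos 1.0472) = 2.3950

(1.4446, 2.3950, 1.1722)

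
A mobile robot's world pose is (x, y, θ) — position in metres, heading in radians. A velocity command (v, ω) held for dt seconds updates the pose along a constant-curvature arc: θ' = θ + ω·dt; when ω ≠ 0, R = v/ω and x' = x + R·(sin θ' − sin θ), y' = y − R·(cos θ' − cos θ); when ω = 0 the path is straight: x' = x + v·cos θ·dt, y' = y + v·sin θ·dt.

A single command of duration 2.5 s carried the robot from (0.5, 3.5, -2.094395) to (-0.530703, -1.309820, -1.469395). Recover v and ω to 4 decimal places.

Δθ = -1.469395 − -2.094395 = 0.625000
ω = Δθ/dt = 0.625000/2.5 = 0.2500
R = −Δy/(cos θ' − cos θ) = 8.0000
v = R·ω = 8.0000·0.2500 = 2.0000

v = 2.0000, ω = 0.2500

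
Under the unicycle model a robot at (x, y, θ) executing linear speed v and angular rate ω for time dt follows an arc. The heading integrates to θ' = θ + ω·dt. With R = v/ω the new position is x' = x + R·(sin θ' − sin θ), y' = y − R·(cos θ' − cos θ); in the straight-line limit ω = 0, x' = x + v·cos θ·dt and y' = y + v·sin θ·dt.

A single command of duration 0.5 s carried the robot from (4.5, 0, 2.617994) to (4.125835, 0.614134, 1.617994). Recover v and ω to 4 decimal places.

v = 1.5000, ω = -2.0000

Δθ = 1.617994 − 2.617994 = -1.000000
ω = Δθ/dt = -1.000000/0.5 = -2.0000
R = −Δy/(cos θ' − cos θ) = -0.7500
v = R·ω = -0.7500·-2.0000 = 1.5000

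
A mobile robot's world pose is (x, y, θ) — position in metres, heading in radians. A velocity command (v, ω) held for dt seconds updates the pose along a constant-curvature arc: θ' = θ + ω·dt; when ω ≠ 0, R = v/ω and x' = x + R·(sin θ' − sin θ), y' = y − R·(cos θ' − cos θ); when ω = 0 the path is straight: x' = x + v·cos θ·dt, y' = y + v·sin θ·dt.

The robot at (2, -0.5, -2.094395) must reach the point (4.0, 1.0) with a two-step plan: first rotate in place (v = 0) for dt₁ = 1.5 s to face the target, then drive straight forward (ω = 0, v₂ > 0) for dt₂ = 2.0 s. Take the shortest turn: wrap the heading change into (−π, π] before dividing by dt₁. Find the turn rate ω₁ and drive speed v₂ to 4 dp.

heading to target = atan2(1−-0.5, 4−2) = 0.6435
Δθ = wrap(0.6435 − -2.0944) = 2.7379; ω₁ = Δθ/dt₁ = 1.8253
distance = √((4−2)² + (1−-0.5)²) = 2.5000; v₂ = distance/dt₂ = 1.2500

ω₁ = 1.8253, v₂ = 1.2500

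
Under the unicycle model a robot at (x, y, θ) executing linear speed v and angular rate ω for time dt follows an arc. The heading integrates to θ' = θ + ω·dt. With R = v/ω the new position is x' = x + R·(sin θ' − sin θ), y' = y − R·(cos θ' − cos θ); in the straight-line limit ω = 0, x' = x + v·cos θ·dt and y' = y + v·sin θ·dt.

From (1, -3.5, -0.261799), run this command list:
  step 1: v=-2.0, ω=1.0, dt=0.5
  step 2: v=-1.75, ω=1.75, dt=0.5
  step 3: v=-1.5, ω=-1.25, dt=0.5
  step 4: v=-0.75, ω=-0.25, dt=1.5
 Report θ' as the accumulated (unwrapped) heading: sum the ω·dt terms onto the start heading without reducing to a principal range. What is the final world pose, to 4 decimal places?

(-2.2326, -4.8792, 0.1132)

step 1: θ'=0.2382 (R=-2.0000) → pose (0.0105, -3.4883, 0.2382)
step 2: θ'=1.1132 (R=-1.0000) → pose (-0.6507, -4.0183, 1.1132)
step 3: θ'=0.4882 (R=1.2000) → pose (-1.1644, -4.5480, 0.4882)
step 4: θ'=0.1132 (R=3.0000) → pose (-2.2326, -4.8792, 0.1132)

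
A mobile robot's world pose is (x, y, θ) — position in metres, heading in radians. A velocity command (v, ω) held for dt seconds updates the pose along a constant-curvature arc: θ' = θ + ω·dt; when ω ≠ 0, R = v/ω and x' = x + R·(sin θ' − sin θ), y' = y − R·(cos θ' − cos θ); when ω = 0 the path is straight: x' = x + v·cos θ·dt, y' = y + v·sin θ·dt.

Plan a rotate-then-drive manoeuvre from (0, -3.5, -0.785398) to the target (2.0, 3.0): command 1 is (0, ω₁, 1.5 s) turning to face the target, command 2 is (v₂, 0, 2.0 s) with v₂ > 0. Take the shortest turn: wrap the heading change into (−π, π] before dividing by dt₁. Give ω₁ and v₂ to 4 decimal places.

ω₁ = 1.3718, v₂ = 3.4004

heading to target = atan2(3−-3.5, 2−0) = 1.2723
Δθ = wrap(1.2723 − -0.7854) = 2.0577; ω₁ = Δθ/dt₁ = 1.3718
distance = √((2−0)² + (3−-3.5)²) = 6.8007; v₂ = distance/dt₂ = 3.4004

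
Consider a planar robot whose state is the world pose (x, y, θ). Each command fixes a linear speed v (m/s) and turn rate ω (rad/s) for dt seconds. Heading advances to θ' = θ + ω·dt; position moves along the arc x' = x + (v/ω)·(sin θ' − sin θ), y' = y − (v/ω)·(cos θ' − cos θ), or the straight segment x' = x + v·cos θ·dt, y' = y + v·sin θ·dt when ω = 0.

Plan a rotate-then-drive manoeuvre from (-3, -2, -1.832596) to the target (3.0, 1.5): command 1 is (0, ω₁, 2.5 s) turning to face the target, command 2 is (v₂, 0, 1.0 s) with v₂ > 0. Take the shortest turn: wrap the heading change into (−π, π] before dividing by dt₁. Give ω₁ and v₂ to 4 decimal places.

heading to target = atan2(1.5−-2, 3−-3) = 0.5281
Δθ = wrap(0.5281 − -1.8326) = 2.3607; ω₁ = Δθ/dt₁ = 0.9443
distance = √((3−-3)² + (1.5−-2)²) = 6.9462; v₂ = distance/dt₂ = 6.9462

ω₁ = 0.9443, v₂ = 6.9462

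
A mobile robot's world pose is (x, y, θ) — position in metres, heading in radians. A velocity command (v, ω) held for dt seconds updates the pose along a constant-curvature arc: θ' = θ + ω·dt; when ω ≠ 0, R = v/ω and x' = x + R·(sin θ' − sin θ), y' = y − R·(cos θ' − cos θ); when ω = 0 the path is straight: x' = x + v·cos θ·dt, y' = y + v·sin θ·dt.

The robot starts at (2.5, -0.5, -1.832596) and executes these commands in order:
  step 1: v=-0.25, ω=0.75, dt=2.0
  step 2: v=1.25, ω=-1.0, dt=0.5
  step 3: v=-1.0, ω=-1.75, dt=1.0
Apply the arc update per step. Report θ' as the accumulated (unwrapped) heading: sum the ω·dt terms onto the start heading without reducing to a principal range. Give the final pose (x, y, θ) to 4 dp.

(2.9230, 0.4300, -2.5826)

step 1: θ'=-0.3326 (R=-0.3333) → pose (2.2869, -0.0987, -0.3326)
step 2: θ'=-0.8326 (R=-1.2500) → pose (2.8033, -0.4390, -0.8326)
step 3: θ'=-2.5826 (R=0.5714) → pose (2.9230, 0.4300, -2.5826)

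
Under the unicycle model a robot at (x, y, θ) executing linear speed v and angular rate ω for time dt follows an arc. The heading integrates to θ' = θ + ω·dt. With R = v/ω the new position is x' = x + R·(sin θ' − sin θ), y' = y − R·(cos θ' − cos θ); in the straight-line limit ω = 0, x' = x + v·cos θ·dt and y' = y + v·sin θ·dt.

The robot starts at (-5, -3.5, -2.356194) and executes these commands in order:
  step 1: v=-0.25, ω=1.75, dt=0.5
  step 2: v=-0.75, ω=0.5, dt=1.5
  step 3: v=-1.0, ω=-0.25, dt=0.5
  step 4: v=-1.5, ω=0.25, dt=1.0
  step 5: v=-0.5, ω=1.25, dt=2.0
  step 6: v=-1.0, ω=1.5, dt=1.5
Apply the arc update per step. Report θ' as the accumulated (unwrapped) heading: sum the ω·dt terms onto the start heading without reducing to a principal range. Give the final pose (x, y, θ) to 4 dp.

(-6.3284, -1.6516, 4.1438)

step 1: θ'=-1.4812 (R=-0.1429) → pose (-4.9587, -3.3862, -1.4812)
step 2: θ'=-0.7312 (R=-1.5000) → pose (-5.4511, -2.4039, -0.7312)
step 3: θ'=-0.8562 (R=4.0000) → pose (-5.8015, -2.0476, -0.8562)
step 4: θ'=-0.6062 (R=-6.0000) → pose (-6.9151, -1.0486, -0.6062)
step 5: θ'=1.8938 (R=-0.4000) → pose (-7.5223, -1.5043, 1.8938)
step 6: θ'=4.1438 (R=-0.6667) → pose (-6.3284, -1.6516, 4.1438)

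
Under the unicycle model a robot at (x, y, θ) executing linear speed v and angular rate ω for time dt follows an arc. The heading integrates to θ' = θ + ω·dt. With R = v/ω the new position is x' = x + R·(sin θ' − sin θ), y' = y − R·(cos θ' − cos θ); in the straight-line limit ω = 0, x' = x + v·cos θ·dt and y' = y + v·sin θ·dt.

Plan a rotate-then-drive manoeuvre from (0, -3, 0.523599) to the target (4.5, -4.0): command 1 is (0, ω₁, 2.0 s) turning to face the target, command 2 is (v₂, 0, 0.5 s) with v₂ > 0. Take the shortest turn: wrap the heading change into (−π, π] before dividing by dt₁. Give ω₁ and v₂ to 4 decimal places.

heading to target = atan2(-4−-3, 4.5−0) = -0.2187
Δθ = wrap(-0.2187 − 0.5236) = -0.7423; ω₁ = Δθ/dt₁ = -0.3711
distance = √((4.5−0)² + (-4−-3)²) = 4.6098; v₂ = distance/dt₂ = 9.2195

ω₁ = -0.3711, v₂ = 9.2195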